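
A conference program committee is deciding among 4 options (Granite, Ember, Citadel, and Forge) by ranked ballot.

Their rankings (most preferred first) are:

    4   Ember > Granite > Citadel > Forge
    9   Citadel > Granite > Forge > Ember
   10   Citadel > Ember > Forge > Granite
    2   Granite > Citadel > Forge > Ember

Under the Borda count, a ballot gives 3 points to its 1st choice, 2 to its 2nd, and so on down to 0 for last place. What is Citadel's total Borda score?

Borda scores:
  Granite: 4·2 + 9·2 + 10·0 + 2·3 = 32
  Ember: 4·3 + 9·0 + 10·2 + 2·0 = 32
  Citadel: 4·1 + 9·3 + 10·3 + 2·2 = 65
  Forge: 4·0 + 9·1 + 10·1 + 2·1 = 21

65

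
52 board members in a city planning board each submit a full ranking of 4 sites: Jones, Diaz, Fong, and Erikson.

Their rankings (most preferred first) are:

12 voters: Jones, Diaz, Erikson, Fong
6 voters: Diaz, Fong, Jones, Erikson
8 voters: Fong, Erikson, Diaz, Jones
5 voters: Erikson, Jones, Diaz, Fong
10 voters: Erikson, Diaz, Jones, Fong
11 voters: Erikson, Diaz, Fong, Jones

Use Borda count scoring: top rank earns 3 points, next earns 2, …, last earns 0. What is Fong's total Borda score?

Borda scores:
  Jones: 12·3 + 6·1 + 8·0 + 5·2 + 10·1 + 11·0 = 62
  Diaz: 12·2 + 6·3 + 8·1 + 5·1 + 10·2 + 11·2 = 97
  Fong: 12·0 + 6·2 + 8·3 + 5·0 + 10·0 + 11·1 = 47
  Erikson: 12·1 + 6·0 + 8·2 + 5·3 + 10·3 + 11·3 = 106

47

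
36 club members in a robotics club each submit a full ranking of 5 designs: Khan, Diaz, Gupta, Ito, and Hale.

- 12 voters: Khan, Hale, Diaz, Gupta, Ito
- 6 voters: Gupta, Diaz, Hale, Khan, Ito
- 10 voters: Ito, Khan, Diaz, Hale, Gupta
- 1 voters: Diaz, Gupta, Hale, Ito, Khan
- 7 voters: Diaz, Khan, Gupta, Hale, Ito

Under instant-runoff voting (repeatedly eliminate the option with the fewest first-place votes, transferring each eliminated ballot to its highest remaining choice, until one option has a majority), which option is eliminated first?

Hale

Round 1: Khan 12, Ito 10, Diaz 8, Gupta 6, Hale 0. Hale has the fewest and is eliminated.
Round 2: Khan 12, Ito 10, Diaz 8, Gupta 6. Gupta has the fewest and is eliminated.
Round 3: Diaz 14, Khan 12, Ito 10. Ito has the fewest and is eliminated.
Round 4: Khan 22, Diaz 14. Khan has a majority.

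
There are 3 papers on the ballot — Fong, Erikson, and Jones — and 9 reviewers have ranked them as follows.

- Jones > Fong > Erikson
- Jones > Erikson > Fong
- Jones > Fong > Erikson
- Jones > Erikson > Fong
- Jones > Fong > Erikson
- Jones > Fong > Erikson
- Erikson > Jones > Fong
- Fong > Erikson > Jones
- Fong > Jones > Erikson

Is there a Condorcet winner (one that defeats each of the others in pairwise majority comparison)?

Head-to-head results (9 voters total):
Fong vs Erikson: Fong wins 6–3.
Fong vs Jones: Jones wins 7–2.
Erikson vs Jones: Jones wins 7–2.
Jones beats each rival — Fong (7–2), Erikson (7–2) — so Jones is the Condorcet winner.

Yes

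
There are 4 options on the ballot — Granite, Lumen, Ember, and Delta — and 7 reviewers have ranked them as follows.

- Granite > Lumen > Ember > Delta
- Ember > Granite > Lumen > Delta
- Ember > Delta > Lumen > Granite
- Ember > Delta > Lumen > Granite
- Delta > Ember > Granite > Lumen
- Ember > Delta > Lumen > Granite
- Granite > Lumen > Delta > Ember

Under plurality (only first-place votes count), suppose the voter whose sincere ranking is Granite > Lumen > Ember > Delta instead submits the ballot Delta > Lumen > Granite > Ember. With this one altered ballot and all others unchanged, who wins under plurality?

Ember

First-place totals with the altered ballot: Granite 1, Lumen 0, Ember 4, Delta 2.
The winner is unchanged: still Ember.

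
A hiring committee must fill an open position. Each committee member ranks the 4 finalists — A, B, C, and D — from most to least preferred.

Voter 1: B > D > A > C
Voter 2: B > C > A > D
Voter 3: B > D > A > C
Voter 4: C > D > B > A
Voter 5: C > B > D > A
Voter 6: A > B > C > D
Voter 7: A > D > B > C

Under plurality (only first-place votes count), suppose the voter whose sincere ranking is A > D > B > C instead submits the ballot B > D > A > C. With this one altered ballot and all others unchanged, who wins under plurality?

First-place totals with the altered ballot: A 1, B 4, C 2, D 0.
The winner is unchanged: still B.

B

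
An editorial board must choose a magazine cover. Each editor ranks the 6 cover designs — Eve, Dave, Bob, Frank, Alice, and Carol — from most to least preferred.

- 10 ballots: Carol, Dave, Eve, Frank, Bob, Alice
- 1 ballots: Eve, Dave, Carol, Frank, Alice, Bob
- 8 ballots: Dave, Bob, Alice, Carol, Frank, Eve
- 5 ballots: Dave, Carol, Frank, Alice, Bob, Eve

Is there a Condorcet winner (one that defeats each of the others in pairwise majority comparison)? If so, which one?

Head-to-head results (24 voters total):
Eve vs Dave: Dave wins 23–1.
Eve vs Bob: Bob wins 13–11.
Eve vs Frank: Frank wins 13–11.
Eve vs Alice: Alice wins 13–11.
Eve vs Carol: Carol wins 23–1.
Dave vs Bob: Dave wins 24–0.
Dave vs Frank: Dave wins 24–0.
Dave vs Alice: Dave wins 24–0.
Dave vs Carol: Dave wins 14–10.
Bob vs Frank: Frank wins 16–8.
Bob vs Alice: Bob wins 18–6.
Bob vs Carol: Carol wins 16–8.
Frank vs Alice: Frank wins 16–8.
Frank vs Carol: Carol wins 24–0.
Alice vs Carol: Carol wins 16–8.
Dave beats each rival — Eve (23–1), Bob (24–0), Frank (24–0), Alice (24–0), Carol (14–10) — so Dave is the Condorcet winner.

Dave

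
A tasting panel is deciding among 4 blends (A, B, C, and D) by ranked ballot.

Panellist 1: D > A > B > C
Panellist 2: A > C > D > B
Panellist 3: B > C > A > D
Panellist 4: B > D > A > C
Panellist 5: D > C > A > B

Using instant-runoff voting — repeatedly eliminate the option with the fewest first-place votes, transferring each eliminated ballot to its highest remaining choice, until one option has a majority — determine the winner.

Round 1: B 2, D 2, A 1, C 0. C has the fewest and is eliminated.
Round 2: B 2, D 2, A 1. A has the fewest and is eliminated.
Round 3: D 3, B 2. D has a majority.

D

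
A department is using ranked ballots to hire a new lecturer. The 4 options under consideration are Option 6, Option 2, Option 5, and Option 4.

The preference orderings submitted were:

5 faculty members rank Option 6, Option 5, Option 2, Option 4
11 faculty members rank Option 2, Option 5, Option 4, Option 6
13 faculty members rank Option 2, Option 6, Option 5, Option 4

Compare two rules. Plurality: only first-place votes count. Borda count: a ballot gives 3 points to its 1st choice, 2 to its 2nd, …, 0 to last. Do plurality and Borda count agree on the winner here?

Plurality first-place counts: Option 6 5, Option 2 24, Option 5 0, Option 4 0 → Option 2.
Borda totals: Option 6 41, Option 2 77, Option 5 45, Option 4 11 → Option 2.
The two rules agree on Option 2.

Yes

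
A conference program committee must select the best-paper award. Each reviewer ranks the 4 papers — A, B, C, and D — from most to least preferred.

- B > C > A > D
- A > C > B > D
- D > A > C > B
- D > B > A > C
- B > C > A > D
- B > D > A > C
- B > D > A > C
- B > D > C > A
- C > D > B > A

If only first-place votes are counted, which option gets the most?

B

First-place vote totals:
  A: 1
  B: 5
  C: 1
  D: 2
B has the most first-place votes.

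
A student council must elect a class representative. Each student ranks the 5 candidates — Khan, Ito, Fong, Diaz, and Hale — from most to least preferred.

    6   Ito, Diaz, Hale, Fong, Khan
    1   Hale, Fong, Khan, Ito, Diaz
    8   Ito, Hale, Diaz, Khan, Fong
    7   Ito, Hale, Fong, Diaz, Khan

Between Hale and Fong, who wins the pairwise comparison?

Ballots ranking Hale above Fong: 6+1+8+7 = 22.
Ballots ranking Fong above Hale: 0.
Hale wins the head-to-head, 22–0.

Hale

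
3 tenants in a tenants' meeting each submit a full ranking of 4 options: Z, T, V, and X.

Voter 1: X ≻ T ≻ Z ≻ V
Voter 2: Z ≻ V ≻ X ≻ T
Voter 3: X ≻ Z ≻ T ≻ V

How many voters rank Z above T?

2

Ballots ranking Z above T: 2.
Ballots ranking T above Z: 1.
So 2 of 3 voters prefer Z to T.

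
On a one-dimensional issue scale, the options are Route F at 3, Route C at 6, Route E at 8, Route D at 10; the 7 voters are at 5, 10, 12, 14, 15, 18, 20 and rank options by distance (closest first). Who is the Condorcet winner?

Route D

With single-peaked preferences on a line, the Condorcet winner is the candidate closest to the median voter.
The median voter (position 14) is closest to Route D at 10.
Check: Route D vs Route C — voters closer to Route D: 6 of 7.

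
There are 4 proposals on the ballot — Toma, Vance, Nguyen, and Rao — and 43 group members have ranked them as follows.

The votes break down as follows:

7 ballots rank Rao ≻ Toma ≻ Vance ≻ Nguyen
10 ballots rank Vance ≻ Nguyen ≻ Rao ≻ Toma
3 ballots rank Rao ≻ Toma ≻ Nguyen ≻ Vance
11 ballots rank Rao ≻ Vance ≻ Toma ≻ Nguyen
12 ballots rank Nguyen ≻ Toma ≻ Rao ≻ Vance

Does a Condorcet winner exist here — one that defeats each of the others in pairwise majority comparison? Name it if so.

Head-to-head results (43 voters total):
Toma vs Vance: Toma wins 22–21.
Toma vs Nguyen: Nguyen wins 22–21.
Toma vs Rao: Rao wins 31–12.
Vance vs Nguyen: Vance wins 28–15.
Vance vs Rao: Rao wins 33–10.
Nguyen vs Rao: Nguyen wins 22–21.
No candidate beats all others: Toma beats Vance beats Nguyen beats Toma, a majority cycle.

None — there is no Condorcet winner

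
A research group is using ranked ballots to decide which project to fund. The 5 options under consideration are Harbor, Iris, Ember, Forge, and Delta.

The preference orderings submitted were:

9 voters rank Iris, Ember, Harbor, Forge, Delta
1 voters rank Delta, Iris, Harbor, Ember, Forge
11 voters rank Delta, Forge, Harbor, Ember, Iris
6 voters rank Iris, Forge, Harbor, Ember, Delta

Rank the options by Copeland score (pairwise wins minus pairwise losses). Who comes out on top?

Iris

Pairwise results:
  Harbor vs Iris: Iris wins 16–11.
  Harbor vs Ember: Harbor wins 18–9.
  Harbor vs Forge: Forge wins 17–10.
  Harbor vs Delta: Harbor wins 15–12.
  Iris vs Ember: Iris wins 16–11.
  Iris vs Forge: Iris wins 16–11.
  Iris vs Delta: Iris wins 15–12.
  Ember vs Forge: Forge wins 17–10.
  Ember vs Delta: Ember wins 15–12.
  Forge vs Delta: Forge wins 15–12.
Copeland scores (wins − losses):
  Harbor: 2 − 2 = 0
  Iris: 4 − 0 = 4
  Ember: 1 − 3 = -2
  Forge: 3 − 1 = 2
  Delta: 0 − 4 = -4
Iris has the best Copeland score.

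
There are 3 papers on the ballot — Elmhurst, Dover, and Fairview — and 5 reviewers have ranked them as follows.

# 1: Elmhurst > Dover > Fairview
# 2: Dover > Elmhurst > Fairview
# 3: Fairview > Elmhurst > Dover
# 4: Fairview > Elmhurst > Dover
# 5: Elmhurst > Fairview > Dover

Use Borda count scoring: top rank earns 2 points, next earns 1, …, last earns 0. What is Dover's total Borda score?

3

Borda scores:
  Elmhurst: 2 + 1 + 1 + 1 + 2 = 7
  Dover: 1 + 2 + 0 + 0 + 0 = 3
  Fairview: 0 + 0 + 2 + 2 + 1 = 5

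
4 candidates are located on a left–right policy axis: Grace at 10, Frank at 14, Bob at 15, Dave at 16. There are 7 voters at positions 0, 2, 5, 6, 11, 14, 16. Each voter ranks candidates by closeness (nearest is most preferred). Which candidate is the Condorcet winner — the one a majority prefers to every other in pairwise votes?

Grace

With single-peaked preferences on a line, the Condorcet winner is the candidate closest to the median voter.
The median voter (position 6) is closest to Grace at 10.
Check: Grace vs Frank — voters closer to Grace: 5 of 7.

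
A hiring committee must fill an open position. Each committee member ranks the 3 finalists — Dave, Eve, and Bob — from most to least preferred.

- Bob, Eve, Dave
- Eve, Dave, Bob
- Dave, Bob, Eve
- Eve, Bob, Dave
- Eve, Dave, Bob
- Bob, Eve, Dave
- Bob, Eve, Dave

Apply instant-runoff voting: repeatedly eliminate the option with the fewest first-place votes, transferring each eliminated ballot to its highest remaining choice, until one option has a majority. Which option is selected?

Bob

Round 1: Eve 3, Bob 3, Dave 1. Dave has the fewest and is eliminated.
Round 2: Bob 4, Eve 3. Bob has a majority.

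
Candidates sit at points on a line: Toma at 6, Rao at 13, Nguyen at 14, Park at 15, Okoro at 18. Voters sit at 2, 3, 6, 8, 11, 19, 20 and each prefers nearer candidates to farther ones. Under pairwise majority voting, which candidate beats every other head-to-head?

With single-peaked preferences on a line, the Condorcet winner is the candidate closest to the median voter.
The median voter (position 8) is closest to Toma at 6.
Check: Toma vs Park — voters closer to Toma: 4 of 7.

Toma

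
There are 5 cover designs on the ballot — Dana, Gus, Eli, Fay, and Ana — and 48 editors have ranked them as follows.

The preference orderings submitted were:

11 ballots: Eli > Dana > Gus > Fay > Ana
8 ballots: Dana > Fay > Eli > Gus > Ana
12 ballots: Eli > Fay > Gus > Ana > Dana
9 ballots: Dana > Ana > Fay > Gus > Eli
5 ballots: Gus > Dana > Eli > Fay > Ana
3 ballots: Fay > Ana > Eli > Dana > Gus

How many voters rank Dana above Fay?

Ballots ranking Dana above Fay: 11+8+9+5 = 33.
Ballots ranking Fay above Dana: 12+3 = 15.
So 33 of 48 voters prefer Dana to Fay.

33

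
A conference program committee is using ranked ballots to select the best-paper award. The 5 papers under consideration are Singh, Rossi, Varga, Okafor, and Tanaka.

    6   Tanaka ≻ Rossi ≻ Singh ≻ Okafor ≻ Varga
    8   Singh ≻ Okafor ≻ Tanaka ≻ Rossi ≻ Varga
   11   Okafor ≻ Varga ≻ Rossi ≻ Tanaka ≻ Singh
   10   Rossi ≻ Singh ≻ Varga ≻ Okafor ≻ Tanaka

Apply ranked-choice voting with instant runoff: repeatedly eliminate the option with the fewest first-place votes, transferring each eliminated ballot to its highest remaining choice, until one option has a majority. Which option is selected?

Round 1: Okafor 11, Rossi 10, Singh 8, Tanaka 6, Varga 0. Varga has the fewest and is eliminated.
Round 2: Okafor 11, Rossi 10, Singh 8, Tanaka 6. Tanaka has the fewest and is eliminated.
Round 3: Rossi 16, Okafor 11, Singh 8. Singh has the fewest and is eliminated.
Round 4: Okafor 19, Rossi 16. Okafor has a majority.

Okafor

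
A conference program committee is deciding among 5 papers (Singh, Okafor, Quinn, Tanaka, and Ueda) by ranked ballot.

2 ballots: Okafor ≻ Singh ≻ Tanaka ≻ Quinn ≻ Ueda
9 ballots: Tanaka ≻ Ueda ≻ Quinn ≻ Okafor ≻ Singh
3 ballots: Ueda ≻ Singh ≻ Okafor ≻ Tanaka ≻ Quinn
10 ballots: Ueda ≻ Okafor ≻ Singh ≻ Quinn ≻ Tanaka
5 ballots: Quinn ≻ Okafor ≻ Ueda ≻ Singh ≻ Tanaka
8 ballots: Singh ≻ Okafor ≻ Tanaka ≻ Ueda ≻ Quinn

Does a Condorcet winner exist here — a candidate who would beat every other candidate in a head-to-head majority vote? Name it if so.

There is no Condorcet winner

Head-to-head results (37 voters total):
Singh vs Okafor: Okafor wins 26–11.
Singh vs Quinn: Singh wins 23–14.
Singh vs Tanaka: Singh wins 28–9.
Singh vs Ueda: Ueda wins 27–10.
Okafor vs Quinn: Okafor wins 23–14.
Okafor vs Tanaka: Okafor wins 28–9.
Okafor vs Ueda: Ueda wins 22–15.
Quinn vs Tanaka: Tanaka wins 22–15.
Quinn vs Ueda: Ueda wins 30–7.
Tanaka vs Ueda: Tanaka wins 19–18.
No candidate beats all others: Singh beats Tanaka beats Ueda beats Singh, a majority cycle.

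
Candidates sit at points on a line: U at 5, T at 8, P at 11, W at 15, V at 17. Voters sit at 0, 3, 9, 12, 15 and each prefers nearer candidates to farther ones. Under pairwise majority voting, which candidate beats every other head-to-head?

With single-peaked preferences on a line, the Condorcet winner is the candidate closest to the median voter.
The median voter (position 9) is closest to T at 8.
Check: T vs U — voters closer to T: 3 of 5.

T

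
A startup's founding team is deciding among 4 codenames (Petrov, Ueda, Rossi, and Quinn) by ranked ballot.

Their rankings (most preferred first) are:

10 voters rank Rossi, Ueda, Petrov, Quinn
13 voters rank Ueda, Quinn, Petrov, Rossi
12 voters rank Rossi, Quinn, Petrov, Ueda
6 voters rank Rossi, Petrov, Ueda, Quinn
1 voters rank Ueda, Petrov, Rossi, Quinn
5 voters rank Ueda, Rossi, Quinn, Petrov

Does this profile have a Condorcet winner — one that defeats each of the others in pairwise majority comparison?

Yes

Head-to-head results (47 voters total):
Petrov vs Ueda: Ueda wins 29–18.
Petrov vs Rossi: Rossi wins 33–14.
Petrov vs Quinn: Quinn wins 30–17.
Ueda vs Rossi: Rossi wins 28–19.
Ueda vs Quinn: Ueda wins 35–12.
Rossi vs Quinn: Rossi wins 34–13.
Rossi beats each rival — Petrov (33–14), Ueda (28–19), Quinn (34–13) — so Rossi is the Condorcet winner.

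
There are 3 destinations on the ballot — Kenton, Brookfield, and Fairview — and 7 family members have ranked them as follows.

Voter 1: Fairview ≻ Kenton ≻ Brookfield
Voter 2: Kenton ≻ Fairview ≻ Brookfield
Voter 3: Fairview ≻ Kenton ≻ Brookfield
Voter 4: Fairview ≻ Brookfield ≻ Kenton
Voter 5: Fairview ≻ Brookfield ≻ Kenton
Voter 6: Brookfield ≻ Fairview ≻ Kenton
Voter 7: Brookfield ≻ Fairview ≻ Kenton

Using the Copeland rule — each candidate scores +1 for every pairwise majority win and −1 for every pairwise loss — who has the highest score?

Fairview

Pairwise results:
  Kenton vs Brookfield: Brookfield wins 4–3.
  Kenton vs Fairview: Fairview wins 6–1.
  Brookfield vs Fairview: Fairview wins 5–2.
Copeland scores (wins − losses):
  Kenton: 0 − 2 = -2
  Brookfield: 1 − 1 = 0
  Fairview: 2 − 0 = 2
Fairview has the best Copeland score.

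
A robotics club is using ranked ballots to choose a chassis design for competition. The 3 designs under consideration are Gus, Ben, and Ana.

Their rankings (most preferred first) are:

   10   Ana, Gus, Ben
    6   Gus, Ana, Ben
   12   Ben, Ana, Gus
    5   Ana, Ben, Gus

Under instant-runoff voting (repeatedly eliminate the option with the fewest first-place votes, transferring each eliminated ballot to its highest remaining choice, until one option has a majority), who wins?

Round 1: Ana 15, Ben 12, Gus 6. Gus has the fewest and is eliminated.
Round 2: Ana 21, Ben 12. Ana has a majority.

Ana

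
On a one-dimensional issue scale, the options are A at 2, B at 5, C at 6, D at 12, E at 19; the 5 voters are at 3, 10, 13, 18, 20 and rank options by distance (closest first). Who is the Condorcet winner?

With single-peaked preferences on a line, the Condorcet winner is the candidate closest to the median voter.
The median voter (position 13) is closest to D at 12.
Check: D vs B — voters closer to D: 4 of 5.

D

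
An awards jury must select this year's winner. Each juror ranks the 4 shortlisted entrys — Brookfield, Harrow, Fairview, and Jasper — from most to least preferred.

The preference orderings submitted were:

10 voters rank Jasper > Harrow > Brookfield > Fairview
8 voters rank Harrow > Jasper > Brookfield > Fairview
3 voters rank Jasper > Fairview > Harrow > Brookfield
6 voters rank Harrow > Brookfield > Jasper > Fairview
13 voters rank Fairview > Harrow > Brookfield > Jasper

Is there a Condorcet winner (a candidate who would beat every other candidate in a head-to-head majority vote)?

Head-to-head results (40 voters total):
Brookfield vs Harrow: Harrow wins 40–0.
Brookfield vs Fairview: Brookfield wins 24–16.
Brookfield vs Jasper: Jasper wins 21–19.
Harrow vs Fairview: Harrow wins 24–16.
Harrow vs Jasper: Harrow wins 27–13.
Fairview vs Jasper: Jasper wins 27–13.
Harrow beats each rival — Brookfield (40–0), Fairview (24–16), Jasper (27–13) — so Harrow is the Condorcet winner.

Yes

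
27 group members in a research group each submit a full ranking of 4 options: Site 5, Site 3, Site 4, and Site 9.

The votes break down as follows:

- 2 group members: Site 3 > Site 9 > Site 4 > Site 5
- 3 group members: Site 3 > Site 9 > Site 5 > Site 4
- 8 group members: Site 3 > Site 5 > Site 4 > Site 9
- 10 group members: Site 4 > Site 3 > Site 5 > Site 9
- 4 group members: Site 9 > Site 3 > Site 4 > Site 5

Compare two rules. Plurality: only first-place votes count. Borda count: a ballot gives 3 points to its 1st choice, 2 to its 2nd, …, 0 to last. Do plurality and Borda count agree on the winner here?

Plurality first-place counts: Site 5 0, Site 3 13, Site 4 10, Site 9 4 → Site 3.
Borda totals: Site 5 29, Site 3 67, Site 4 44, Site 9 22 → Site 3.
The two rules agree on Site 3.

Yes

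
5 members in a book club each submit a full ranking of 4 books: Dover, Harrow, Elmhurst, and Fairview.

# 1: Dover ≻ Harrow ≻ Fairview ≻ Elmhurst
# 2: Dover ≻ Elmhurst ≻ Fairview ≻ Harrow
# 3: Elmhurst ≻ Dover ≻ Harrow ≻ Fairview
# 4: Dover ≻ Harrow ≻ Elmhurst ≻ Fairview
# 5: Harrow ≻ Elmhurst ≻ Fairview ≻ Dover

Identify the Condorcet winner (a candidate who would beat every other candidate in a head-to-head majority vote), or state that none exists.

Dover

Head-to-head results (5 voters total):
Dover vs Harrow: Dover wins 4–1.
Dover vs Elmhurst: Dover wins 3–2.
Dover vs Fairview: Dover wins 4–1.
Harrow vs Elmhurst: Harrow wins 3–2.
Harrow vs Fairview: Harrow wins 4–1.
Elmhurst vs Fairview: Elmhurst wins 4–1.
Dover beats each rival — Harrow (4–1), Elmhurst (3–2), Fairview (4–1) — so Dover is the Condorcet winner.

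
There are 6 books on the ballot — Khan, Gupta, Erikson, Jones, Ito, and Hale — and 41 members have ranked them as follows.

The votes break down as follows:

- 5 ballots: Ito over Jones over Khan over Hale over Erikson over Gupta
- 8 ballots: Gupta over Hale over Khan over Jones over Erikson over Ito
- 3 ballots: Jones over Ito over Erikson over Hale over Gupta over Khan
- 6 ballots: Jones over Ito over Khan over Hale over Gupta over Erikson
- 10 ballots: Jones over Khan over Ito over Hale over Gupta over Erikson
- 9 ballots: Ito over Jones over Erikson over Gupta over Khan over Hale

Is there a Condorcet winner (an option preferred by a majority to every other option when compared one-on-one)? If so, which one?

Jones

Head-to-head results (41 voters total):
Khan vs Gupta: Khan wins 21–20.
Khan vs Erikson: Khan wins 29–12.
Khan vs Jones: Jones wins 33–8.
Khan vs Ito: Ito wins 23–18.
Khan vs Hale: Khan wins 30–11.
Gupta vs Erikson: Gupta wins 24–17.
Gupta vs Jones: Jones wins 33–8.
Gupta vs Ito: Ito wins 33–8.
Gupta vs Hale: Hale wins 24–17.
Erikson vs Jones: Jones wins 41–0.
Erikson vs Ito: Ito wins 33–8.
Erikson vs Hale: Hale wins 29–12.
Jones vs Ito: Jones wins 27–14.
Jones vs Hale: Jones wins 33–8.
Ito vs Hale: Ito wins 33–8.
Jones beats each rival — Khan (33–8), Gupta (33–8), Erikson (41–0), Ito (27–14), Hale (33–8) — so Jones is the Condorcet winner.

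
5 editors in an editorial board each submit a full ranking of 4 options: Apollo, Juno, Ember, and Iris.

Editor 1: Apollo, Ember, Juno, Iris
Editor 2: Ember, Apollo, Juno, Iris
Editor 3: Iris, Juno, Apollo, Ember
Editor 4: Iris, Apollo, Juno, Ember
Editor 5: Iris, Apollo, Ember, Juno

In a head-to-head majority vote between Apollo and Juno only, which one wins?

Apollo

Ballots ranking Apollo above Juno: 4.
Ballots ranking Juno above Apollo: 1.
Apollo wins the head-to-head, 4–1.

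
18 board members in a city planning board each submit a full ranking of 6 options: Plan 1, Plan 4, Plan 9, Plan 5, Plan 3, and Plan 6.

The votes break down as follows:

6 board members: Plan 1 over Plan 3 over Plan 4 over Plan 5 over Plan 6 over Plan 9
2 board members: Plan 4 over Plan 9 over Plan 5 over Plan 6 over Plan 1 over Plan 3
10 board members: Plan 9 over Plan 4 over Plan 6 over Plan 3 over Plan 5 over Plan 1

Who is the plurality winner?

Plan 9

First-place vote totals:
  Plan 1: 6
  Plan 4: 2
  Plan 9: 10
  Plan 5: 0
  Plan 3: 0
  Plan 6: 0
Plan 9 has the most first-place votes.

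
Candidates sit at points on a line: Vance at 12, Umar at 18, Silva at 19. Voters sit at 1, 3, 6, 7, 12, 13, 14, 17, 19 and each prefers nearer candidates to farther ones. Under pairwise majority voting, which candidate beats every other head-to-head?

Vance

With single-peaked preferences on a line, the Condorcet winner is the candidate closest to the median voter.
The median voter (position 12) is closest to Vance at 12.
Check: Vance vs Silva — voters closer to Vance: 7 of 9.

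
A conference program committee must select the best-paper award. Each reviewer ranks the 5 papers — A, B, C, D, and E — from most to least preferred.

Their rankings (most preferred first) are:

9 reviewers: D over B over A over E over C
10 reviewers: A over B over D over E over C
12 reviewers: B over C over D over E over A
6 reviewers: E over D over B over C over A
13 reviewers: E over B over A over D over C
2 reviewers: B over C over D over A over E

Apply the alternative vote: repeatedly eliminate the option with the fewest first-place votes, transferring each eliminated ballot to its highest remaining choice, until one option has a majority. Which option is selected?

B

Round 1: E 19, B 14, A 10, D 9, C 0. C has the fewest and is eliminated.
Round 2: E 19, B 14, A 10, D 9. D has the fewest and is eliminated.
Round 3: B 23, E 19, A 10. A has the fewest and is eliminated.
Round 4: B 33, E 19. B has a majority.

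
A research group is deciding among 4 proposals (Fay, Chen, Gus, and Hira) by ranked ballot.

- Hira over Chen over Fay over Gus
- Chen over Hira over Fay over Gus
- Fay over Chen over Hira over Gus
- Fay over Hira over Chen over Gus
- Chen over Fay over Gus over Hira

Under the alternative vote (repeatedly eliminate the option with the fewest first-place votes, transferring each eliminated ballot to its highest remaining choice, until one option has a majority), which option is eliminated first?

Round 1: Fay 2, Chen 2, Hira 1, Gus 0. Gus has the fewest and is eliminated.
Round 2: Fay 2, Chen 2, Hira 1. Hira has the fewest and is eliminated.
Round 3: Chen 3, Fay 2. Chen has a majority.

Gus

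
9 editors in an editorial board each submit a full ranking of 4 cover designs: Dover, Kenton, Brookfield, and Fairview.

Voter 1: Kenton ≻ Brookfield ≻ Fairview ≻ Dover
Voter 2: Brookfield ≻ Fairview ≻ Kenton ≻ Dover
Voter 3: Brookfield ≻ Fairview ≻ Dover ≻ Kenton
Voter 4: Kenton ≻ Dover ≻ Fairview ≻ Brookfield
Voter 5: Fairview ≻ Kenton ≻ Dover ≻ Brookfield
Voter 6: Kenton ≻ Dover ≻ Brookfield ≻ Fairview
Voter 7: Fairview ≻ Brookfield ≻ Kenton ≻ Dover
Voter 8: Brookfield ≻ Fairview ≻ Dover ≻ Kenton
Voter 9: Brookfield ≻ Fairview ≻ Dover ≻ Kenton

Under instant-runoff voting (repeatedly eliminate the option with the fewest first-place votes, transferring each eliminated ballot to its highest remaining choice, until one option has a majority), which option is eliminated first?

Dover

Round 1: Brookfield 4, Kenton 3, Fairview 2, Dover 0. Dover has the fewest and is eliminated.
Round 2: Brookfield 4, Kenton 3, Fairview 2. Fairview has the fewest and is eliminated.
Round 3: Brookfield 5, Kenton 4. Brookfield has a majority.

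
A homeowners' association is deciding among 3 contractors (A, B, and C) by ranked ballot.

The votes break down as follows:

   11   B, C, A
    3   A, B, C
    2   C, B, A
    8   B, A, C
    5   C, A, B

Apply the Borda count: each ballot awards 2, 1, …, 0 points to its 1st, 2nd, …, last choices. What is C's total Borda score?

Borda scores:
  A: 11·0 + 3·2 + 2·0 + 8·1 + 5·1 = 19
  B: 11·2 + 3·1 + 2·1 + 8·2 + 5·0 = 43
  C: 11·1 + 3·0 + 2·2 + 8·0 + 5·2 = 25

25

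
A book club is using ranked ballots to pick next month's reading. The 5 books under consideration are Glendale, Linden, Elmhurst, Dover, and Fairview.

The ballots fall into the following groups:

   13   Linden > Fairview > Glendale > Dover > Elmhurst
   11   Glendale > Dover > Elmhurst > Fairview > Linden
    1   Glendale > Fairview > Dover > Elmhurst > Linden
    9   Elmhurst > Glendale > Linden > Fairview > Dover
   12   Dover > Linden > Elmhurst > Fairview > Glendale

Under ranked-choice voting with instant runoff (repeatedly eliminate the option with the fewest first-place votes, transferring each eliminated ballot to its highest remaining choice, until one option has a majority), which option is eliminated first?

Fairview

Round 1: Linden 13, Glendale 12, Dover 12, Elmhurst 9, Fairview 0. Fairview has the fewest and is eliminated.
Round 2: Linden 13, Glendale 12, Dover 12, Elmhurst 9. Elmhurst has the fewest and is eliminated.
Round 3: Glendale 21, Linden 13, Dover 12. Dover has the fewest and is eliminated.
Round 4: Linden 25, Glendale 21. Linden has a majority.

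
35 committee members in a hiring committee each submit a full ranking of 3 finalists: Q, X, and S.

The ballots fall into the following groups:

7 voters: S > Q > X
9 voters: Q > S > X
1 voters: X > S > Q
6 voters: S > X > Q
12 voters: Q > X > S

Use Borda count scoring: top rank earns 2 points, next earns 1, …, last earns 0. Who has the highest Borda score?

Q

Borda scores:
  Q: 7·1 + 9·2 + 0 + 6·0 + 12·2 = 49
  X: 7·0 + 9·0 + 2 + 6·1 + 12·1 = 20
  S: 7·2 + 9·1 + 1 + 6·2 + 12·0 = 36
Q has the highest total.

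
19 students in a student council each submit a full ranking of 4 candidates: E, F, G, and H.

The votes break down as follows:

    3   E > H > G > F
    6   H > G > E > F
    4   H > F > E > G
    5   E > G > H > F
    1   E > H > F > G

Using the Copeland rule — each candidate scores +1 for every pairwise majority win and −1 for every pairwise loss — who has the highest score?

Pairwise results:
  E vs F: E wins 15–4.
  E vs G: E wins 13–6.
  E vs H: H wins 10–9.
  F vs G: G wins 14–5.
  F vs H: H wins 19–0.
  G vs H: H wins 14–5.
Copeland scores (wins − losses):
  E: 2 − 1 = 1
  F: 0 − 3 = -3
  G: 1 − 2 = -1
  H: 3 − 0 = 3
H has the best Copeland score.

H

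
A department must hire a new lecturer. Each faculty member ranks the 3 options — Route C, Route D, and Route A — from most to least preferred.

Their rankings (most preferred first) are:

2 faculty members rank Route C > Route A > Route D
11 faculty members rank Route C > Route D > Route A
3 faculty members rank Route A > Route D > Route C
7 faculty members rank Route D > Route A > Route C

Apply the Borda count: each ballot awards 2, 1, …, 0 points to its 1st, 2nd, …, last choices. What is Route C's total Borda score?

26

Borda scores:
  Route C: 2·2 + 11·2 + 3·0 + 7·0 = 26
  Route D: 2·0 + 11·1 + 3·1 + 7·2 = 28
  Route A: 2·1 + 11·0 + 3·2 + 7·1 = 15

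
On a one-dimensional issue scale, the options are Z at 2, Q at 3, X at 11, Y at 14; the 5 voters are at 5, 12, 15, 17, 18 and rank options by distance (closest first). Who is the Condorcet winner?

With single-peaked preferences on a line, the Condorcet winner is the candidate closest to the median voter.
The median voter (position 15) is closest to Y at 14.
Check: Y vs Q — voters closer to Y: 4 of 5.

Y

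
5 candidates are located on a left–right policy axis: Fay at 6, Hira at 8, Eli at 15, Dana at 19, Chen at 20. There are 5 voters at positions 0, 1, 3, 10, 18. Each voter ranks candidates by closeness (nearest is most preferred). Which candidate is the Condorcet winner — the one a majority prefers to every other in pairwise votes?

With single-peaked preferences on a line, the Condorcet winner is the candidate closest to the median voter.
The median voter (position 3) is closest to Fay at 6.
Check: Fay vs Chen — voters closer to Fay: 4 of 5.

Fay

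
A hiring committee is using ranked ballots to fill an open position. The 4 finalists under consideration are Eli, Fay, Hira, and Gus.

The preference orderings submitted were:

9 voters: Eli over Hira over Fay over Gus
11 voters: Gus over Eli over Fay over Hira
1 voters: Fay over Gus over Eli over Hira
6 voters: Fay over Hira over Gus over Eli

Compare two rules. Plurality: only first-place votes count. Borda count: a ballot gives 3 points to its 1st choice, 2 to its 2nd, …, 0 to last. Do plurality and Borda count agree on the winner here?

No

Plurality first-place counts: Eli 9, Fay 7, Hira 0, Gus 11 → Gus.
Borda totals: Eli 50, Fay 41, Hira 30, Gus 41 → Eli.
The two rules disagree: plurality picks Gus, Borda picks Eli.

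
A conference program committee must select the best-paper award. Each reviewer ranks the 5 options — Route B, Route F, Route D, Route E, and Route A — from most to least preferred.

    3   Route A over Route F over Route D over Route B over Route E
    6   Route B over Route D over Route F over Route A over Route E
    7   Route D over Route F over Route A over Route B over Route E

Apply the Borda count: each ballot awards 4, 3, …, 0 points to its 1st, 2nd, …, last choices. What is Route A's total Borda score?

32

Borda scores:
  Route B: 3·1 + 6·4 + 7·1 = 34
  Route F: 3·3 + 6·2 + 7·3 = 42
  Route D: 3·2 + 6·3 + 7·4 = 52
  Route E: 3·0 + 6·0 + 7·0 = 0
  Route A: 3·4 + 6·1 + 7·2 = 32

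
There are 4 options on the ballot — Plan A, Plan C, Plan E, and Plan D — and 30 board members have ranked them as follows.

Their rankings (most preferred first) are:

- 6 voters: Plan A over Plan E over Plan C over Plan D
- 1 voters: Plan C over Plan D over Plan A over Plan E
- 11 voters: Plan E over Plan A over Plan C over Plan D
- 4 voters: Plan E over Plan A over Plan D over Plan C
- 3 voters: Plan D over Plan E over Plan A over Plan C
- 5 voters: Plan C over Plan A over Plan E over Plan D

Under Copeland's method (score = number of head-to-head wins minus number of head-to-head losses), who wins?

Pairwise results:
  Plan A vs Plan C: Plan A wins 24–6.
  Plan A vs Plan E: Plan E wins 18–12.
  Plan A vs Plan D: Plan A wins 26–4.
  Plan C vs Plan E: Plan E wins 24–6.
  Plan C vs Plan D: Plan C wins 23–7.
  Plan E vs Plan D: Plan E wins 26–4.
Copeland scores (wins − losses):
  Plan A: 2 − 1 = 1
  Plan C: 1 − 2 = -1
  Plan E: 3 − 0 = 3
  Plan D: 0 − 3 = -3
Plan E has the best Copeland score.

Plan E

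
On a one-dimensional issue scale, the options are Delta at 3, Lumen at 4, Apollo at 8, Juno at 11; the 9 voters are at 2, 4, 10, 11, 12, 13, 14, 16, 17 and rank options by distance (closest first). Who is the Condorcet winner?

Juno

With single-peaked preferences on a line, the Condorcet winner is the candidate closest to the median voter.
The median voter (position 12) is closest to Juno at 11.
Check: Juno vs Delta — voters closer to Juno: 7 of 9.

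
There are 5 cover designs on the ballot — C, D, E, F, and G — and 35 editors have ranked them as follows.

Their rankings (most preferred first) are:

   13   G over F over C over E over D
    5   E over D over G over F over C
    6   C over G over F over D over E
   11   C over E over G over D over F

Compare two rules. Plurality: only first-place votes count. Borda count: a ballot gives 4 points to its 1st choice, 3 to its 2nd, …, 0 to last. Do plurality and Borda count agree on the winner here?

No

Plurality first-place counts: C 17, D 0, E 5, F 0, G 13 → C.
Borda totals: C 94, D 32, E 66, F 56, G 102 → G.
The two rules disagree: plurality picks C, Borda picks G.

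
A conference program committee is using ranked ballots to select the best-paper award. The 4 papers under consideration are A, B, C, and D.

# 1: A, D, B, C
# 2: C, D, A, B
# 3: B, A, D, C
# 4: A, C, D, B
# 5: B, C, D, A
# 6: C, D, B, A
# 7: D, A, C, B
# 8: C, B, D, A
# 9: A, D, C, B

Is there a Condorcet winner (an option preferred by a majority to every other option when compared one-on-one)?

Head-to-head results (9 voters total):
A vs B: A wins 5–4.
A vs C: A wins 5–4.
A vs D: D wins 5–4.
B vs C: C wins 6–3.
B vs D: D wins 6–3.
C vs D: C wins 5–4.
No candidate beats all others: A beats C beats D beats A, a majority cycle.

No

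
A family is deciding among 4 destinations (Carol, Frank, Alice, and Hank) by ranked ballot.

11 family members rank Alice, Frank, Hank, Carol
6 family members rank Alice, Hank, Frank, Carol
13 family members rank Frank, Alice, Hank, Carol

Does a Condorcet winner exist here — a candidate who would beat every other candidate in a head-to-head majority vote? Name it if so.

Alice

Head-to-head results (30 voters total):
Carol vs Frank: Frank wins 30–0.
Carol vs Alice: Alice wins 30–0.
Carol vs Hank: Hank wins 30–0.
Frank vs Alice: Alice wins 17–13.
Frank vs Hank: Frank wins 24–6.
Alice vs Hank: Alice wins 30–0.
Alice beats each rival — Carol (30–0), Frank (17–13), Hank (30–0) — so Alice is the Condorcet winner.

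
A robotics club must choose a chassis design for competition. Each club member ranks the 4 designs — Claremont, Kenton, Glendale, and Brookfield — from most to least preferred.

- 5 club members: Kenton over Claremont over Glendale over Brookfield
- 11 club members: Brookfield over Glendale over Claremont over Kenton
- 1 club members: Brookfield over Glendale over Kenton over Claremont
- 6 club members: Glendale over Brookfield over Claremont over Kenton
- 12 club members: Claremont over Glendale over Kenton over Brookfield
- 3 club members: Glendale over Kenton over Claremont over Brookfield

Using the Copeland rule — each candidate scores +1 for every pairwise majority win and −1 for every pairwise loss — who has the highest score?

Pairwise results:
  Claremont vs Kenton: Claremont wins 29–9.
  Claremont vs Glendale: Glendale wins 21–17.
  Claremont vs Brookfield: Claremont wins 20–18.
  Kenton vs Glendale: Glendale wins 33–5.
  Kenton vs Brookfield: Kenton wins 20–18.
  Glendale vs Brookfield: Glendale wins 26–12.
Copeland scores (wins − losses):
  Claremont: 2 − 1 = 1
  Kenton: 1 − 2 = -1
  Glendale: 3 − 0 = 3
  Brookfield: 0 − 3 = -3
Glendale has the best Copeland score.

Glendale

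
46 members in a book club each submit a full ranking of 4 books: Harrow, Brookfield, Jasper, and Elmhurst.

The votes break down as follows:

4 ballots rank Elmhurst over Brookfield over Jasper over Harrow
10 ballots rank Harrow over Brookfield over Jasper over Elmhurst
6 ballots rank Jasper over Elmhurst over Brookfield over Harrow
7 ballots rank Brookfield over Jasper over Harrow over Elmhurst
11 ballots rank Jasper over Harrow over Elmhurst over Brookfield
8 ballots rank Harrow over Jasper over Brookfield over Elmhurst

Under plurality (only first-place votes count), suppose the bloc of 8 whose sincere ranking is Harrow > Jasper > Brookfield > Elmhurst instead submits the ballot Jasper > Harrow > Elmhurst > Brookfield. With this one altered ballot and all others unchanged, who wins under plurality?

First-place totals with the altered ballot: Harrow 10, Brookfield 7, Jasper 25, Elmhurst 4.
The switch changes the winner from Harrow to Jasper.

Jasper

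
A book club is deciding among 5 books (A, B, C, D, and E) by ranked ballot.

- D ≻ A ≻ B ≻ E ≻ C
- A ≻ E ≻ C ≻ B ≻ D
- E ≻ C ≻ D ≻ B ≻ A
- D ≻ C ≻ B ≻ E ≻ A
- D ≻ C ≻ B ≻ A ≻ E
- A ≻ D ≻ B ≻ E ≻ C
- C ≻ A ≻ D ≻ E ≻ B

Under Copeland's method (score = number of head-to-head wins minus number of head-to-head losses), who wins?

D

Pairwise results:
  A vs B: A wins 4–3.
  A vs C: C wins 4–3.
  A vs D: D wins 4–3.
  A vs E: A wins 5–2.
  B vs C: C wins 5–2.
  B vs D: D wins 6–1.
  B vs E: B wins 4–3.
  C vs D: D wins 4–3.
  C vs E: E wins 4–3.
  D vs E: D wins 5–2.
Copeland scores (wins − losses):
  A: 2 − 2 = 0
  B: 1 − 3 = -2
  C: 2 − 2 = 0
  D: 4 − 0 = 4
  E: 1 − 3 = -2
D has the best Copeland score.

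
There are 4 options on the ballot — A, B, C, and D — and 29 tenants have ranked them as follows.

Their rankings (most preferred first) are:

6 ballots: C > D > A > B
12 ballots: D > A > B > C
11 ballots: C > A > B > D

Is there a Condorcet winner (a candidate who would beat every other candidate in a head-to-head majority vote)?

Head-to-head results (29 voters total):
A vs B: A wins 29–0.
A vs C: C wins 17–12.
A vs D: D wins 18–11.
B vs C: C wins 17–12.
B vs D: D wins 18–11.
C vs D: C wins 17–12.
C beats each rival — A (17–12), B (17–12), D (17–12) — so C is the Condorcet winner.

Yes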